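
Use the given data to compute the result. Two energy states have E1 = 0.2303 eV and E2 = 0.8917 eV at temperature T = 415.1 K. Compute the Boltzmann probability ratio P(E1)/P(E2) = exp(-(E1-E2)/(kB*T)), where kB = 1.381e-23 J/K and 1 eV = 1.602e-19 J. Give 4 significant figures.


Step 1: Compute energy difference dE = E1 - E2 = 0.2303 - 0.8917 = -0.6614 eV
Step 2: Convert to Joules: dE_J = -0.6614 * 1.602e-19 = -1.06e-19 J
Step 3: Compute exponent = -dE_J / (kB * T) = -(-1.06e-19) / (1.381e-23 * 415.1) = 18.48
Step 4: P(E1)/P(E2) = exp(18.48) = 1.065e+08

1.065e+08


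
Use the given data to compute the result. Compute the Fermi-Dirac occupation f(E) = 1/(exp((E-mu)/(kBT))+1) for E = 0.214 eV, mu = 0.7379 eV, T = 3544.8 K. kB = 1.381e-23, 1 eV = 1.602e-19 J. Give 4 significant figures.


Step 1: (E - mu) = 0.214 - 0.7379 = -0.5239 eV
Step 2: Convert: (E-mu)*eV = -8.393e-20 J
Step 3: x = (E-mu)*eV/(kB*T) = -1.714
Step 4: f = 1/(exp(-1.714)+1) = 0.8474

0.8474


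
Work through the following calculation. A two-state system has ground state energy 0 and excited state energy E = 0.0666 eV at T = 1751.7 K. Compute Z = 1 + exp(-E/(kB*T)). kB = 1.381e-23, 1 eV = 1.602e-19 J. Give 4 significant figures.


Step 1: Compute beta*E = E*eV/(kB*T) = 0.0666*1.602e-19/(1.381e-23*1751.7) = 0.441
Step 2: exp(-beta*E) = exp(-0.441) = 0.6434
Step 3: Z = 1 + 0.6434 = 1.643

1.643


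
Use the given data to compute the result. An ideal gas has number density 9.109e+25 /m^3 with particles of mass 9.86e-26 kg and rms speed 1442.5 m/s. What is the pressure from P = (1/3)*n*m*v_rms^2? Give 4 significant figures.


Step 1: v_rms^2 = 1442.5^2 = 2.081e+06
Step 2: n*m = 9.109e+25*9.86e-26 = 8.981
Step 3: P = (1/3)*8.981*2.081e+06 = 6.23e+06 Pa

6.23e+06


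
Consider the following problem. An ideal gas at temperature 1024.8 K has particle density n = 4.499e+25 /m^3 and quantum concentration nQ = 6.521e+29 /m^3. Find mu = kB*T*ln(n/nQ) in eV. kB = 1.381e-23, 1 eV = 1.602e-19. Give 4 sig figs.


Step 1: n/nQ = 4.499e+25/6.521e+29 = 6.899e-05
Step 2: ln(n/nQ) = -9.582
Step 3: mu = kB*T*ln(n/nQ) = 1.415e-20*-9.582 = -1.356e-19 J
Step 4: Convert to eV: -1.356e-19/1.602e-19 = -0.8465 eV

-0.8465


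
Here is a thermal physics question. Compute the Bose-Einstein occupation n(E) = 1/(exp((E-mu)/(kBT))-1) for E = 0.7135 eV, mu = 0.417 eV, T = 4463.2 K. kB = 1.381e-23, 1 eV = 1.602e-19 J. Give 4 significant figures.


Step 1: (E - mu) = 0.2965 eV
Step 2: x = (E-mu)*eV/(kB*T) = 0.2965*1.602e-19/(1.381e-23*4463.2) = 0.7706
Step 3: exp(x) = 2.161
Step 4: n = 1/(exp(x)-1) = 0.8612

0.8612


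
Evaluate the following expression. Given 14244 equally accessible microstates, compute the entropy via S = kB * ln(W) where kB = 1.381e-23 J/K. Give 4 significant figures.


Step 1: ln(W) = ln(14244) = 9.564
Step 2: S = kB * ln(W) = 1.381e-23 * 9.564
Step 3: S = 1.321e-22 J/K

1.321e-22


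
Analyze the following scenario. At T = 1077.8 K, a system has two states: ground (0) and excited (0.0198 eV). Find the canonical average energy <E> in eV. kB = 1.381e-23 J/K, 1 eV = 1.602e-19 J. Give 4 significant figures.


Step 1: beta*E = 0.0198*1.602e-19/(1.381e-23*1077.8) = 0.2131
Step 2: exp(-beta*E) = 0.8081
Step 3: <E> = 0.0198*0.8081/(1+0.8081) = 0.008849 eV

0.008849


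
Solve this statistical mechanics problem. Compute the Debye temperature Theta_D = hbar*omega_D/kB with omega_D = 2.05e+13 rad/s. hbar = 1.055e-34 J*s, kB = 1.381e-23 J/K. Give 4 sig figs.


Step 1: hbar*omega_D = 1.055e-34 * 2.05e+13 = 2.163e-21 J
Step 2: Theta_D = 2.163e-21 / 1.381e-23
Step 3: Theta_D = 156.6 K

156.6


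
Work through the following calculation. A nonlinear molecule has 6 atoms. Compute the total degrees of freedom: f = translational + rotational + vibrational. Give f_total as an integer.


Step 1: Translational DOF = 3
Step 2: Rotational DOF (nonlinear) = 3
Step 3: Vibrational DOF = 3*6 - 6 = 12
Step 4: Total = 3 + 3 + 12 = 18

18


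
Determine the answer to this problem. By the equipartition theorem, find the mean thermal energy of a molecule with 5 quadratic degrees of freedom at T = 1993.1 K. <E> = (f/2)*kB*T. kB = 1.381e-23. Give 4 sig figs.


Step 1: f/2 = 5/2 = 2.5
Step 2: kB*T = 1.381e-23 * 1993.1 = 2.752e-20
Step 3: <E> = 2.5 * 2.752e-20 = 6.881e-20 J

6.881e-20


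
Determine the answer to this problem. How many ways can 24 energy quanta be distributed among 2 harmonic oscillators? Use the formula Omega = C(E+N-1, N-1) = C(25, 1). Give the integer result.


Step 1: Use binomial coefficient C(25, 1)
Step 2: Numerator = 25! / 24!
Step 3: Denominator = 1!
Step 4: Omega = 25

25


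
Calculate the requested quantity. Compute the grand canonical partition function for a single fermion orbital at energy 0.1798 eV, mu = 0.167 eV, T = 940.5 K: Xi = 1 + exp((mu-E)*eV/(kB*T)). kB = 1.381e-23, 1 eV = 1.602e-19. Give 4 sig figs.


Step 1: (mu - E) = 0.167 - 0.1798 = -0.0128 eV
Step 2: x = (mu-E)*eV/(kB*T) = -0.0128*1.602e-19/(1.381e-23*940.5) = -0.1579
Step 3: exp(x) = 0.854
Step 4: Xi = 1 + 0.854 = 1.854

1.854


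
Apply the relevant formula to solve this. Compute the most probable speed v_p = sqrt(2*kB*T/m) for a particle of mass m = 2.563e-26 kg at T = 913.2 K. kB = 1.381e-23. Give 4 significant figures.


Step 1: Numerator = 2*kB*T = 2*1.381e-23*913.2 = 2.522e-20
Step 2: Ratio = 2.522e-20 / 2.563e-26 = 9.841e+05
Step 3: v_p = sqrt(9.841e+05) = 992 m/s

992


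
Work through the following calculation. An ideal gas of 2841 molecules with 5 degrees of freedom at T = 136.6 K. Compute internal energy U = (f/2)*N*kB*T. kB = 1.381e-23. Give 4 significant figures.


Step 1: f/2 = 5/2 = 2.5
Step 2: N*kB*T = 2841*1.381e-23*136.6 = 5.359e-18
Step 3: U = 2.5 * 5.359e-18 = 1.34e-17 J

1.34e-17


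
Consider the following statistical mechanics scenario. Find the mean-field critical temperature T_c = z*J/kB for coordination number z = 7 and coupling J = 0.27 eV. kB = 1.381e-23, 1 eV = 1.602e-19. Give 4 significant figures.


Step 1: z*J = 7*0.27 = 1.89 eV
Step 2: Convert to Joules: 1.89*1.602e-19 = 3.028e-19 J
Step 3: T_c = 3.028e-19 / 1.381e-23 = 2.192e+04 K

2.192e+04


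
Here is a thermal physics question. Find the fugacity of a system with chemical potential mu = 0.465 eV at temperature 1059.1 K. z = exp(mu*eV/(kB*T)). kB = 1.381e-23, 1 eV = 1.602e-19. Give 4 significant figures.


Step 1: Convert mu to Joules: 0.465*1.602e-19 = 7.449e-20 J
Step 2: kB*T = 1.381e-23*1059.1 = 1.463e-20 J
Step 3: mu/(kB*T) = 5.093
Step 4: z = exp(5.093) = 162.9

162.9


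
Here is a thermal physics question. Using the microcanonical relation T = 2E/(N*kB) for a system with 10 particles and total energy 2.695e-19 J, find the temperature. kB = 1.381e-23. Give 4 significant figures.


Step 1: Numerator = 2*E = 2*2.695e-19 = 5.39e-19 J
Step 2: Denominator = N*kB = 10*1.381e-23 = 1.381e-22
Step 3: T = 5.39e-19 / 1.381e-22 = 3903 K

3903


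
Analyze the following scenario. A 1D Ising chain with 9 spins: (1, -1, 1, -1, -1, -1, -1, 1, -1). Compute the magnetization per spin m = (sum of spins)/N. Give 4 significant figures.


Step 1: Count up spins (+1): 3, down spins (-1): 6
Step 2: Total magnetization M = 3 - 6 = -3
Step 3: m = M/N = -3/9 = -0.3333

-0.3333


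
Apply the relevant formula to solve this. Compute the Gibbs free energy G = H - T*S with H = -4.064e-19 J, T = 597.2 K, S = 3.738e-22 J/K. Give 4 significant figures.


Step 1: T*S = 597.2 * 3.738e-22 = 2.232e-19 J
Step 2: G = H - T*S = -4.064e-19 - 2.232e-19
Step 3: G = -6.296e-19 J

-6.296e-19


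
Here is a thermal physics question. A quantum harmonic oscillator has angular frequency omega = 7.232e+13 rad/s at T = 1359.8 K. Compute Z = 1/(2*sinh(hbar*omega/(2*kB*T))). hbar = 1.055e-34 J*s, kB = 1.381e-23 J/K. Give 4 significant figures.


Step 1: Compute x = hbar*omega/(kB*T) = 1.055e-34*7.232e+13/(1.381e-23*1359.8) = 0.4063
Step 2: x/2 = 0.2031
Step 3: sinh(x/2) = 0.2045
Step 4: Z = 1/(2*0.2045) = 2.444

2.444


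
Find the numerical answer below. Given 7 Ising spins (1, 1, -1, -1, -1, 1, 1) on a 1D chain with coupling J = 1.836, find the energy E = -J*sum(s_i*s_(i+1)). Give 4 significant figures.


Step 1: Nearest-neighbor products: 1, -1, 1, 1, -1, 1
Step 2: Sum of products = 2
Step 3: E = -1.836 * 2 = -3.672

-3.672


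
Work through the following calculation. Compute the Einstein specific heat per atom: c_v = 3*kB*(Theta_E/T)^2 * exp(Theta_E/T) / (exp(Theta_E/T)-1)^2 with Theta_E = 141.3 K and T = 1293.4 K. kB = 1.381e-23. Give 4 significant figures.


Step 1: x = Theta_E/T = 141.3/1293.4 = 0.1092
Step 2: x^2 = 0.01193
Step 3: exp(x) = 1.115
Step 4: c_v = 3*1.381e-23*0.01193*1.115/(1.115-1)^2 = 4.139e-23

4.139e-23


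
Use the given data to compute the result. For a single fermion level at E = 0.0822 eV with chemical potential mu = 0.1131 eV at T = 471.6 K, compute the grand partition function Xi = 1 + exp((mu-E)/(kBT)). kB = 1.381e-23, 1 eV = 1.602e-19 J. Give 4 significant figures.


Step 1: (mu - E) = 0.1131 - 0.0822 = 0.0309 eV
Step 2: x = (mu-E)*eV/(kB*T) = 0.0309*1.602e-19/(1.381e-23*471.6) = 0.7601
Step 3: exp(x) = 2.138
Step 4: Xi = 1 + 2.138 = 3.138

3.138


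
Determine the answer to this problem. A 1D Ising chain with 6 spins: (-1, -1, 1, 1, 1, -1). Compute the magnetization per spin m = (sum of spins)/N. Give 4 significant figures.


Step 1: Count up spins (+1): 3, down spins (-1): 3
Step 2: Total magnetization M = 3 - 3 = 0
Step 3: m = M/N = 0/6 = 0

0


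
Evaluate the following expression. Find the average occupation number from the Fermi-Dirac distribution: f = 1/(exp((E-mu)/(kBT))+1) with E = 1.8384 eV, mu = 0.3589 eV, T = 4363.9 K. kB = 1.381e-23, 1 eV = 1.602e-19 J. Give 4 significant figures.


Step 1: (E - mu) = 1.8384 - 0.3589 = 1.48 eV
Step 2: Convert: (E-mu)*eV = 2.37e-19 J
Step 3: x = (E-mu)*eV/(kB*T) = 3.933
Step 4: f = 1/(exp(3.933)+1) = 0.01921

0.01921


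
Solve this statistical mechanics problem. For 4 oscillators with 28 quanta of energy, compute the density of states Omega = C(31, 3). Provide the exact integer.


Step 1: Use binomial coefficient C(31, 3)
Step 2: Numerator = 31! / 28!
Step 3: Denominator = 3!
Step 4: Omega = 4495

4495


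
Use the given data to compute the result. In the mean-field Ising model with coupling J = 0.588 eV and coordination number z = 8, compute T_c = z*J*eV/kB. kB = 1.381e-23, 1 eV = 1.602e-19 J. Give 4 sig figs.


Step 1: z*J = 8*0.588 = 4.704 eV
Step 2: Convert to Joules: 4.704*1.602e-19 = 7.536e-19 J
Step 3: T_c = 7.536e-19 / 1.381e-23 = 5.457e+04 K

5.457e+04


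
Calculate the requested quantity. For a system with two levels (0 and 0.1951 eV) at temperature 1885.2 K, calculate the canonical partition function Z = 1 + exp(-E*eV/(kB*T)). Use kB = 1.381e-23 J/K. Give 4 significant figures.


Step 1: Compute beta*E = E*eV/(kB*T) = 0.1951*1.602e-19/(1.381e-23*1885.2) = 1.201
Step 2: exp(-beta*E) = exp(-1.201) = 0.301
Step 3: Z = 1 + 0.301 = 1.301

1.301


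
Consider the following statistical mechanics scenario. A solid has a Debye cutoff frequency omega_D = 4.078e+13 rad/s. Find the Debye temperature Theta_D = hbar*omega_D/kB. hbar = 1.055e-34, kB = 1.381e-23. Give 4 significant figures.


Step 1: hbar*omega_D = 1.055e-34 * 4.078e+13 = 4.302e-21 J
Step 2: Theta_D = 4.302e-21 / 1.381e-23
Step 3: Theta_D = 311.5 K

311.5


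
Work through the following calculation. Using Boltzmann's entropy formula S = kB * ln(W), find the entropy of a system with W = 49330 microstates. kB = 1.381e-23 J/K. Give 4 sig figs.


Step 1: ln(W) = ln(49330) = 10.81
Step 2: S = kB * ln(W) = 1.381e-23 * 10.81
Step 3: S = 1.492e-22 J/K

1.492e-22


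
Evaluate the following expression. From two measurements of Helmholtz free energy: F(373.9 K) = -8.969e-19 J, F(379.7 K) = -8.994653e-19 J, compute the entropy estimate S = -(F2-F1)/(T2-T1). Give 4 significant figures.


Step 1: dF = F2 - F1 = -8.994653e-19 - (-8.969e-19) = -2.5653e-21 J
Step 2: dT = T2 - T1 = 379.7 - 373.9 = 5.8 K
Step 3: S = -dF/dT = -(-2.5653e-21)/5.8 = 4.423e-22 J/K

4.423e-22


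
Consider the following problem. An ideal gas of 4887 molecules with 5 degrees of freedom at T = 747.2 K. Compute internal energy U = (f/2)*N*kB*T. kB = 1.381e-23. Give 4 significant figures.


Step 1: f/2 = 5/2 = 2.5
Step 2: N*kB*T = 4887*1.381e-23*747.2 = 5.043e-17
Step 3: U = 2.5 * 5.043e-17 = 1.261e-16 J

1.261e-16


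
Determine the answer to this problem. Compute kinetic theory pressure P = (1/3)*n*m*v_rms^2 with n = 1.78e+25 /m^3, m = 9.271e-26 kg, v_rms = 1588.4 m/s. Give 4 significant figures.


Step 1: v_rms^2 = 1588.4^2 = 2.523e+06
Step 2: n*m = 1.78e+25*9.271e-26 = 1.65
Step 3: P = (1/3)*1.65*2.523e+06 = 1.388e+06 Pa

1.388e+06


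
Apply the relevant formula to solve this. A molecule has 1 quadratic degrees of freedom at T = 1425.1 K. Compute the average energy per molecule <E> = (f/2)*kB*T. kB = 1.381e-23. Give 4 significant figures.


Step 1: f/2 = 1/2 = 0.5
Step 2: kB*T = 1.381e-23 * 1425.1 = 1.968e-20
Step 3: <E> = 0.5 * 1.968e-20 = 9.84e-21 J

9.84e-21


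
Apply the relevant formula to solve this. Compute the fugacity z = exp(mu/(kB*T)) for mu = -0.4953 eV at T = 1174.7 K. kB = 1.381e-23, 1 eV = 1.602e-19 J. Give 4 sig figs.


Step 1: Convert mu to Joules: -0.4953*1.602e-19 = -7.935e-20 J
Step 2: kB*T = 1.381e-23*1174.7 = 1.622e-20 J
Step 3: mu/(kB*T) = -4.891
Step 4: z = exp(-4.891) = 0.007513

0.007513


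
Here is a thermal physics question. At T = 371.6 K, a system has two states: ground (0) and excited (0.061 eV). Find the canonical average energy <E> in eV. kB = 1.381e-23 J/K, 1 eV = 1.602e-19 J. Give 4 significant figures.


Step 1: beta*E = 0.061*1.602e-19/(1.381e-23*371.6) = 1.904
Step 2: exp(-beta*E) = 0.1489
Step 3: <E> = 0.061*0.1489/(1+0.1489) = 0.007907 eV

0.007907


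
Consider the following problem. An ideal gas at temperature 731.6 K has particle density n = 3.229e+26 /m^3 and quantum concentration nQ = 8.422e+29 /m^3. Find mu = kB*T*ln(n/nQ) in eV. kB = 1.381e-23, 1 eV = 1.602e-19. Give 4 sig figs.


Step 1: n/nQ = 3.229e+26/8.422e+29 = 0.0003834
Step 2: ln(n/nQ) = -7.866
Step 3: mu = kB*T*ln(n/nQ) = 1.01e-20*-7.866 = -7.948e-20 J
Step 4: Convert to eV: -7.948e-20/1.602e-19 = -0.4961 eV

-0.4961


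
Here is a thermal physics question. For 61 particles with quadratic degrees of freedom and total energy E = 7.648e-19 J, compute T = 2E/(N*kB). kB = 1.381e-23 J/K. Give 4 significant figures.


Step 1: Numerator = 2*E = 2*7.648e-19 = 1.53e-18 J
Step 2: Denominator = N*kB = 61*1.381e-23 = 8.424e-22
Step 3: T = 1.53e-18 / 8.424e-22 = 1816 K

1816


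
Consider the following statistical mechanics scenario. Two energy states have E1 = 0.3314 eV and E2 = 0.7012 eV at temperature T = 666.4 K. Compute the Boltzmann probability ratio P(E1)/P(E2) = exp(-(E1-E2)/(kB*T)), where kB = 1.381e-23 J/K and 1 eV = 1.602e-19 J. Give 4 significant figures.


Step 1: Compute energy difference dE = E1 - E2 = 0.3314 - 0.7012 = -0.3698 eV
Step 2: Convert to Joules: dE_J = -0.3698 * 1.602e-19 = -5.924e-20 J
Step 3: Compute exponent = -dE_J / (kB * T) = -(-5.924e-20) / (1.381e-23 * 666.4) = 6.437
Step 4: P(E1)/P(E2) = exp(6.437) = 624.7

624.7


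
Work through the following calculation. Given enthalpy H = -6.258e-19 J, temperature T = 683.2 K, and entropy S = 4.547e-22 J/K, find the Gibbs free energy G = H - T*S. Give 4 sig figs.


Step 1: T*S = 683.2 * 4.547e-22 = 3.107e-19 J
Step 2: G = H - T*S = -6.258e-19 - 3.107e-19
Step 3: G = -9.365e-19 J

-9.365e-19


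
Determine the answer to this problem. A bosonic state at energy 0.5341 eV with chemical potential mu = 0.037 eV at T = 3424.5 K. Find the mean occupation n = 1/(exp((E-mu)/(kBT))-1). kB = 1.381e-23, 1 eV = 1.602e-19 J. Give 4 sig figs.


Step 1: (E - mu) = 0.4971 eV
Step 2: x = (E-mu)*eV/(kB*T) = 0.4971*1.602e-19/(1.381e-23*3424.5) = 1.684
Step 3: exp(x) = 5.387
Step 4: n = 1/(exp(x)-1) = 0.228

0.228


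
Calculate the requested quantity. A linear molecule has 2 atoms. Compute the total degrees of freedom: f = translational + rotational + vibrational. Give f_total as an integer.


Step 1: Translational DOF = 3
Step 2: Rotational DOF (linear) = 2
Step 3: Vibrational DOF = 3*2 - 5 = 1
Step 4: Total = 3 + 2 + 1 = 6

6


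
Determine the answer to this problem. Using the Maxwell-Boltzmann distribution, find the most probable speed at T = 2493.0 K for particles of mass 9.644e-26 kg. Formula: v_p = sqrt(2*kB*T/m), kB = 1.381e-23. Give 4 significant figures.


Step 1: Numerator = 2*kB*T = 2*1.381e-23*2493.0 = 6.886e-20
Step 2: Ratio = 6.886e-20 / 9.644e-26 = 7.14e+05
Step 3: v_p = sqrt(7.14e+05) = 845 m/s

845


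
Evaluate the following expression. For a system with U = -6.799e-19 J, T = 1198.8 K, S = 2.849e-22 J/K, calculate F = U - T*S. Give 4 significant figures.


Step 1: T*S = 1198.8 * 2.849e-22 = 3.415e-19 J
Step 2: F = U - T*S = -6.799e-19 - 3.415e-19
Step 3: F = -1.021e-18 J

-1.021e-18


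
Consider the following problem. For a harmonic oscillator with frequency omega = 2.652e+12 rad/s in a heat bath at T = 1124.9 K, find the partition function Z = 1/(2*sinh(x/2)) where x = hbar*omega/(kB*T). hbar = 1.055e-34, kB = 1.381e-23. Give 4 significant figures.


Step 1: Compute x = hbar*omega/(kB*T) = 1.055e-34*2.652e+12/(1.381e-23*1124.9) = 0.01801
Step 2: x/2 = 0.009005
Step 3: sinh(x/2) = 0.009005
Step 4: Z = 1/(2*0.009005) = 55.52

55.52


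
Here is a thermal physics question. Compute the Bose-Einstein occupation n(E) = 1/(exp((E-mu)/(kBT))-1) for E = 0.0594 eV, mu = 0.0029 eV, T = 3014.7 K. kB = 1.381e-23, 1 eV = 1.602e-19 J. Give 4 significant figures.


Step 1: (E - mu) = 0.0565 eV
Step 2: x = (E-mu)*eV/(kB*T) = 0.0565*1.602e-19/(1.381e-23*3014.7) = 0.2174
Step 3: exp(x) = 1.243
Step 4: n = 1/(exp(x)-1) = 4.118

4.118


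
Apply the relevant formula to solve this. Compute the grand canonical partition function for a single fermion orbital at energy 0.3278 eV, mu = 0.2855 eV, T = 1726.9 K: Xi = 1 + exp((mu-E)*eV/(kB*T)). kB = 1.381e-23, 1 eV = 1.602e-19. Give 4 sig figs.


Step 1: (mu - E) = 0.2855 - 0.3278 = -0.0423 eV
Step 2: x = (mu-E)*eV/(kB*T) = -0.0423*1.602e-19/(1.381e-23*1726.9) = -0.2841
Step 3: exp(x) = 0.7527
Step 4: Xi = 1 + 0.7527 = 1.753

1.753


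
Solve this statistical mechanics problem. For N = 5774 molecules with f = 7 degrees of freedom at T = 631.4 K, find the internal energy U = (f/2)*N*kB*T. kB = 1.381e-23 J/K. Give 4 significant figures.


Step 1: f/2 = 7/2 = 3.5
Step 2: N*kB*T = 5774*1.381e-23*631.4 = 5.035e-17
Step 3: U = 3.5 * 5.035e-17 = 1.762e-16 J

1.762e-16


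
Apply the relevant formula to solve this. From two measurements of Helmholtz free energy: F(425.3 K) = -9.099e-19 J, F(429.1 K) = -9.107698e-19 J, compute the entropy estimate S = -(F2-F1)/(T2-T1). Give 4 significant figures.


Step 1: dF = F2 - F1 = -9.107698e-19 - (-9.099e-19) = -8.698e-22 J
Step 2: dT = T2 - T1 = 429.1 - 425.3 = 3.8 K
Step 3: S = -dF/dT = -(-8.698e-22)/3.8 = 2.289e-22 J/K

2.289e-22


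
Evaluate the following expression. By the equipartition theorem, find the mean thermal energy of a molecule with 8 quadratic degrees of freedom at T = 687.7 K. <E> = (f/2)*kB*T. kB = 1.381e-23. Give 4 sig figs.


Step 1: f/2 = 8/2 = 4
Step 2: kB*T = 1.381e-23 * 687.7 = 9.497e-21
Step 3: <E> = 4 * 9.497e-21 = 3.799e-20 J

3.799e-20


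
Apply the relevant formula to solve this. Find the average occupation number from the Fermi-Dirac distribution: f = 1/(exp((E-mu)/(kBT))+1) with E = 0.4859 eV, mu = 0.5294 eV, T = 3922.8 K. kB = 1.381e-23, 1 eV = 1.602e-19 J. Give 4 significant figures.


Step 1: (E - mu) = 0.4859 - 0.5294 = -0.0435 eV
Step 2: Convert: (E-mu)*eV = -6.969e-21 J
Step 3: x = (E-mu)*eV/(kB*T) = -0.1286
Step 4: f = 1/(exp(-0.1286)+1) = 0.5321

0.5321


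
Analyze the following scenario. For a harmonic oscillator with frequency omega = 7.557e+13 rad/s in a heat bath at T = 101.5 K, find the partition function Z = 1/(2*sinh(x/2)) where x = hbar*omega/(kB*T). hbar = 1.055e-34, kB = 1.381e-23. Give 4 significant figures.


Step 1: Compute x = hbar*omega/(kB*T) = 1.055e-34*7.557e+13/(1.381e-23*101.5) = 5.688
Step 2: x/2 = 2.844
Step 3: sinh(x/2) = 8.562
Step 4: Z = 1/(2*8.562) = 0.0584

0.0584


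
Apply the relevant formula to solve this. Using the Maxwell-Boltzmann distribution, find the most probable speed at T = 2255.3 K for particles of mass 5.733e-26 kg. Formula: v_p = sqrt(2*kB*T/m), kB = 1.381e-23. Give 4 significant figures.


Step 1: Numerator = 2*kB*T = 2*1.381e-23*2255.3 = 6.229e-20
Step 2: Ratio = 6.229e-20 / 5.733e-26 = 1.087e+06
Step 3: v_p = sqrt(1.087e+06) = 1042 m/s

1042


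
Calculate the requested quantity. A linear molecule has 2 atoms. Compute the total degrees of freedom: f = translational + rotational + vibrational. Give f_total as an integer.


Step 1: Translational DOF = 3
Step 2: Rotational DOF (linear) = 2
Step 3: Vibrational DOF = 3*2 - 5 = 1
Step 4: Total = 3 + 2 + 1 = 6

6


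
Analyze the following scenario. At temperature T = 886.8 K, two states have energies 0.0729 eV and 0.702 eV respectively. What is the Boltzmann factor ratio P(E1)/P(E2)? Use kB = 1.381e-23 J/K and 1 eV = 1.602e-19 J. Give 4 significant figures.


Step 1: Compute energy difference dE = E1 - E2 = 0.0729 - 0.702 = -0.6291 eV
Step 2: Convert to Joules: dE_J = -0.6291 * 1.602e-19 = -1.008e-19 J
Step 3: Compute exponent = -dE_J / (kB * T) = -(-1.008e-19) / (1.381e-23 * 886.8) = 8.229
Step 4: P(E1)/P(E2) = exp(8.229) = 3749

3749


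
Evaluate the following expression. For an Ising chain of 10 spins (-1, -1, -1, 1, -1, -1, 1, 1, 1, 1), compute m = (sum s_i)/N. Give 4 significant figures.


Step 1: Count up spins (+1): 5, down spins (-1): 5
Step 2: Total magnetization M = 5 - 5 = 0
Step 3: m = M/N = 0/10 = 0

0


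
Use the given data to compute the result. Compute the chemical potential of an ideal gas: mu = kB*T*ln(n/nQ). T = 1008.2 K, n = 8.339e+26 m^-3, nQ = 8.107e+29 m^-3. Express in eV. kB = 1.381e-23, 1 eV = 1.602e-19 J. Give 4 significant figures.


Step 1: n/nQ = 8.339e+26/8.107e+29 = 0.001029
Step 2: ln(n/nQ) = -6.88
Step 3: mu = kB*T*ln(n/nQ) = 1.392e-20*-6.88 = -9.579e-20 J
Step 4: Convert to eV: -9.579e-20/1.602e-19 = -0.5979 eV

-0.5979


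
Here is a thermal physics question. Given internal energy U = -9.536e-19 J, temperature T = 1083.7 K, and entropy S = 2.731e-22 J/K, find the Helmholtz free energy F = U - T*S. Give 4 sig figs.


Step 1: T*S = 1083.7 * 2.731e-22 = 2.96e-19 J
Step 2: F = U - T*S = -9.536e-19 - 2.96e-19
Step 3: F = -1.25e-18 J

-1.25e-18


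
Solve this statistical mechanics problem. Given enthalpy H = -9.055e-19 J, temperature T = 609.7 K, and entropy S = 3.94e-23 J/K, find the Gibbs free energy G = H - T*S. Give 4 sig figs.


Step 1: T*S = 609.7 * 3.94e-23 = 2.402e-20 J
Step 2: G = H - T*S = -9.055e-19 - 2.402e-20
Step 3: G = -9.295e-19 J

-9.295e-19


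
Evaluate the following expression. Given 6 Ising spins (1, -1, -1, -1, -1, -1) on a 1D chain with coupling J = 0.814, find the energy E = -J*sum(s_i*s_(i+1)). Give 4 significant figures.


Step 1: Nearest-neighbor products: -1, 1, 1, 1, 1
Step 2: Sum of products = 3
Step 3: E = -0.814 * 3 = -2.442

-2.442


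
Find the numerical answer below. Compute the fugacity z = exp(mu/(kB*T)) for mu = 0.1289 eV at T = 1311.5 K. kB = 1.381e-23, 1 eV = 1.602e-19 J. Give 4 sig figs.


Step 1: Convert mu to Joules: 0.1289*1.602e-19 = 2.065e-20 J
Step 2: kB*T = 1.381e-23*1311.5 = 1.811e-20 J
Step 3: mu/(kB*T) = 1.14
Step 4: z = exp(1.14) = 3.127

3.127


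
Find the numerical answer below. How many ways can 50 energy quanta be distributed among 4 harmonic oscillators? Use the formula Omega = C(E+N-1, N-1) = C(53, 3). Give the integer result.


Step 1: Use binomial coefficient C(53, 3)
Step 2: Numerator = 53! / 50!
Step 3: Denominator = 3!
Step 4: Omega = 23426

23426


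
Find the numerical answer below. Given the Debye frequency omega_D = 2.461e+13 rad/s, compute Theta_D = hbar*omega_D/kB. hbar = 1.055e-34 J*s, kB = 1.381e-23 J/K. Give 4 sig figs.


Step 1: hbar*omega_D = 1.055e-34 * 2.461e+13 = 2.596e-21 J
Step 2: Theta_D = 2.596e-21 / 1.381e-23
Step 3: Theta_D = 188 K

188


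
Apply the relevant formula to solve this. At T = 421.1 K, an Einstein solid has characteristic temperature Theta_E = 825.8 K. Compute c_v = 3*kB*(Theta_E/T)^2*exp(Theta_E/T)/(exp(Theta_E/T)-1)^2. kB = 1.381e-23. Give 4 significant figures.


Step 1: x = Theta_E/T = 825.8/421.1 = 1.961
Step 2: x^2 = 3.846
Step 3: exp(x) = 7.107
Step 4: c_v = 3*1.381e-23*3.846*7.107/(7.107-1)^2 = 3.036e-23

3.036e-23


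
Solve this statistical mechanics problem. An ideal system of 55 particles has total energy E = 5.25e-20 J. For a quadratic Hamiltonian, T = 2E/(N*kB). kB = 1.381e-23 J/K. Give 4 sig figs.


Step 1: Numerator = 2*E = 2*5.25e-20 = 1.05e-19 J
Step 2: Denominator = N*kB = 55*1.381e-23 = 7.595e-22
Step 3: T = 1.05e-19 / 7.595e-22 = 138.2 K

138.2


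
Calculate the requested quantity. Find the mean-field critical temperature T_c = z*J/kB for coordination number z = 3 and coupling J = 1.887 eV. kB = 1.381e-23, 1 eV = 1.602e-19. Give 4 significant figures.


Step 1: z*J = 3*1.887 = 5.661 eV
Step 2: Convert to Joules: 5.661*1.602e-19 = 9.069e-19 J
Step 3: T_c = 9.069e-19 / 1.381e-23 = 6.567e+04 K

6.567e+04


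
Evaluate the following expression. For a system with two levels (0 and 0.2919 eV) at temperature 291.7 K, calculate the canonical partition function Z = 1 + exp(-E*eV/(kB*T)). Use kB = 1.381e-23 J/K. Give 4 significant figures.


Step 1: Compute beta*E = E*eV/(kB*T) = 0.2919*1.602e-19/(1.381e-23*291.7) = 11.61
Step 2: exp(-beta*E) = exp(-11.61) = 9.091e-06
Step 3: Z = 1 + 9.091e-06 = 1

1


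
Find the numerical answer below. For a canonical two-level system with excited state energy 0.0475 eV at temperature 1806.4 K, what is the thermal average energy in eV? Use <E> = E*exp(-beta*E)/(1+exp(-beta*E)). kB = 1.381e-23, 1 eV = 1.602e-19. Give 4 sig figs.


Step 1: beta*E = 0.0475*1.602e-19/(1.381e-23*1806.4) = 0.305
Step 2: exp(-beta*E) = 0.7371
Step 3: <E> = 0.0475*0.7371/(1+0.7371) = 0.02016 eV

0.02016


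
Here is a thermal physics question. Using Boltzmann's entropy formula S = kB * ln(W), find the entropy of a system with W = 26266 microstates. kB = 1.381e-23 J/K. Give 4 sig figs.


Step 1: ln(W) = ln(26266) = 10.18
Step 2: S = kB * ln(W) = 1.381e-23 * 10.18
Step 3: S = 1.405e-22 J/K

1.405e-22


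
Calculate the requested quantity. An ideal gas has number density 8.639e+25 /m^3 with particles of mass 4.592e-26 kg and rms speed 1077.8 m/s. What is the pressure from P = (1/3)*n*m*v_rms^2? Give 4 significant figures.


Step 1: v_rms^2 = 1077.8^2 = 1.162e+06
Step 2: n*m = 8.639e+25*4.592e-26 = 3.967
Step 3: P = (1/3)*3.967*1.162e+06 = 1.536e+06 Pa

1.536e+06


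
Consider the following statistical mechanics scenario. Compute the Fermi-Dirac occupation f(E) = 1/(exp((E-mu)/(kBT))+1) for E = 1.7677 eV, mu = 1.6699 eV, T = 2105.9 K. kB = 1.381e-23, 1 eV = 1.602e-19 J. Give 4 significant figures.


Step 1: (E - mu) = 1.7677 - 1.6699 = 0.0978 eV
Step 2: Convert: (E-mu)*eV = 1.567e-20 J
Step 3: x = (E-mu)*eV/(kB*T) = 0.5387
Step 4: f = 1/(exp(0.5387)+1) = 0.3685

0.3685


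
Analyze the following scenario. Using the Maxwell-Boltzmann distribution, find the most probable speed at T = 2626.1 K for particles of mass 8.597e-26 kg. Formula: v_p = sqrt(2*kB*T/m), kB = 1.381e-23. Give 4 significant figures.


Step 1: Numerator = 2*kB*T = 2*1.381e-23*2626.1 = 7.253e-20
Step 2: Ratio = 7.253e-20 / 8.597e-26 = 8.437e+05
Step 3: v_p = sqrt(8.437e+05) = 918.5 m/s

918.5


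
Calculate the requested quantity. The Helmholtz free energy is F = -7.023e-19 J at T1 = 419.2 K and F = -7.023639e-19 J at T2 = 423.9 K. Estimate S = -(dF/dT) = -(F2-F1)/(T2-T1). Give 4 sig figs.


Step 1: dF = F2 - F1 = -7.023639e-19 - (-7.023e-19) = -6.39e-23 J
Step 2: dT = T2 - T1 = 423.9 - 419.2 = 4.7 K
Step 3: S = -dF/dT = -(-6.39e-23)/4.7 = 1.36e-23 J/K

1.36e-23


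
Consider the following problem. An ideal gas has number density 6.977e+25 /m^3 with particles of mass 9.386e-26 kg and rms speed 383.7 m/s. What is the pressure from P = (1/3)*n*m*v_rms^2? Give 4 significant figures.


Step 1: v_rms^2 = 383.7^2 = 1.472e+05
Step 2: n*m = 6.977e+25*9.386e-26 = 6.549
Step 3: P = (1/3)*6.549*1.472e+05 = 3.214e+05 Pa

3.214e+05


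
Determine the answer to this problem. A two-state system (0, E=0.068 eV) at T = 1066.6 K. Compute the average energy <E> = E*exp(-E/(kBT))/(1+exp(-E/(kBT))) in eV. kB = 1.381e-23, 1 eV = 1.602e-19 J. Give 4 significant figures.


Step 1: beta*E = 0.068*1.602e-19/(1.381e-23*1066.6) = 0.7396
Step 2: exp(-beta*E) = 0.4773
Step 3: <E> = 0.068*0.4773/(1+0.4773) = 0.02197 eV

0.02197


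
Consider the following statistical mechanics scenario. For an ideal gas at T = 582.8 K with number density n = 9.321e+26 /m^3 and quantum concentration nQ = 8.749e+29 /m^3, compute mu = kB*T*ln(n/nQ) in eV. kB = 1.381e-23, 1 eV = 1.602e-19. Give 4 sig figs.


Step 1: n/nQ = 9.321e+26/8.749e+29 = 0.001065
Step 2: ln(n/nQ) = -6.844
Step 3: mu = kB*T*ln(n/nQ) = 8.048e-21*-6.844 = -5.509e-20 J
Step 4: Convert to eV: -5.509e-20/1.602e-19 = -0.3439 eV

-0.3439


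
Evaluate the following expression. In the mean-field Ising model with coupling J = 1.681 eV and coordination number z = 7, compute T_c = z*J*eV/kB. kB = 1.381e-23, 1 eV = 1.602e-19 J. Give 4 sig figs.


Step 1: z*J = 7*1.681 = 11.77 eV
Step 2: Convert to Joules: 11.77*1.602e-19 = 1.885e-18 J
Step 3: T_c = 1.885e-18 / 1.381e-23 = 1.365e+05 K

1.365e+05


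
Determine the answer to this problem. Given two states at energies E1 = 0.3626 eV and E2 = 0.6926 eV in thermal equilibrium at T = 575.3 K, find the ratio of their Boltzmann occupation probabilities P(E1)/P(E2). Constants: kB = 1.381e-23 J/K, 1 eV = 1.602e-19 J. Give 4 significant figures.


Step 1: Compute energy difference dE = E1 - E2 = 0.3626 - 0.6926 = -0.33 eV
Step 2: Convert to Joules: dE_J = -0.33 * 1.602e-19 = -5.287e-20 J
Step 3: Compute exponent = -dE_J / (kB * T) = -(-5.287e-20) / (1.381e-23 * 575.3) = 6.654
Step 4: P(E1)/P(E2) = exp(6.654) = 775.9

775.9


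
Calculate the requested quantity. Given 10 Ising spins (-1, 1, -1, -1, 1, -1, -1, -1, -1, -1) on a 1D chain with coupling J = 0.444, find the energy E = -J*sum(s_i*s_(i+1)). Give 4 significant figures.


Step 1: Nearest-neighbor products: -1, -1, 1, -1, -1, 1, 1, 1, 1
Step 2: Sum of products = 1
Step 3: E = -0.444 * 1 = -0.444

-0.444


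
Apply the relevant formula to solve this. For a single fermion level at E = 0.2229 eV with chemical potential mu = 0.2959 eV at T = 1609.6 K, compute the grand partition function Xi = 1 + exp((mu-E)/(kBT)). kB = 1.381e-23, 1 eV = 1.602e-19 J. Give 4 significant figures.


Step 1: (mu - E) = 0.2959 - 0.2229 = 0.073 eV
Step 2: x = (mu-E)*eV/(kB*T) = 0.073*1.602e-19/(1.381e-23*1609.6) = 0.5261
Step 3: exp(x) = 1.692
Step 4: Xi = 1 + 1.692 = 2.692

2.692


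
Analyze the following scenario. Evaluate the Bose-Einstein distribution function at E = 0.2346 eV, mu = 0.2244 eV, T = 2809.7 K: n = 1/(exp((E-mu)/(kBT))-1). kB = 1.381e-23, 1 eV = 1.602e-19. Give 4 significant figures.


Step 1: (E - mu) = 0.0102 eV
Step 2: x = (E-mu)*eV/(kB*T) = 0.0102*1.602e-19/(1.381e-23*2809.7) = 0.04211
Step 3: exp(x) = 1.043
Step 4: n = 1/(exp(x)-1) = 23.25

23.25


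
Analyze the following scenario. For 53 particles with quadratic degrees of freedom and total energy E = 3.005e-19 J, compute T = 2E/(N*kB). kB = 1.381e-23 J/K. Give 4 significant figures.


Step 1: Numerator = 2*E = 2*3.005e-19 = 6.01e-19 J
Step 2: Denominator = N*kB = 53*1.381e-23 = 7.319e-22
Step 3: T = 6.01e-19 / 7.319e-22 = 821.1 K

821.1


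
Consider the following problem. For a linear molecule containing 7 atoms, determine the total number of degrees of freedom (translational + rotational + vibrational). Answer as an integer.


Step 1: Translational DOF = 3
Step 2: Rotational DOF (linear) = 2
Step 3: Vibrational DOF = 3*7 - 5 = 16
Step 4: Total = 3 + 2 + 16 = 21

21


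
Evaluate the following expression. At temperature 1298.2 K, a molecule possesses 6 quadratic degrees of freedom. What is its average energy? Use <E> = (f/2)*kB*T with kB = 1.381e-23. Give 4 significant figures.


Step 1: f/2 = 6/2 = 3
Step 2: kB*T = 1.381e-23 * 1298.2 = 1.793e-20
Step 3: <E> = 3 * 1.793e-20 = 5.378e-20 J

5.378e-20


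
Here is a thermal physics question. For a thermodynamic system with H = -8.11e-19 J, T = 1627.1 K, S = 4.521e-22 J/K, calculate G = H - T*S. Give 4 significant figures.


Step 1: T*S = 1627.1 * 4.521e-22 = 7.356e-19 J
Step 2: G = H - T*S = -8.11e-19 - 7.356e-19
Step 3: G = -1.547e-18 J

-1.547e-18


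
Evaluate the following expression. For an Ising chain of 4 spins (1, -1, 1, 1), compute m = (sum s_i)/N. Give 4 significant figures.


Step 1: Count up spins (+1): 3, down spins (-1): 1
Step 2: Total magnetization M = 3 - 1 = 2
Step 3: m = M/N = 2/4 = 0.5

0.5


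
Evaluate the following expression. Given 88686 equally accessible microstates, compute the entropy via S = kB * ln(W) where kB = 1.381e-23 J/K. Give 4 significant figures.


Step 1: ln(W) = ln(88686) = 11.39
Step 2: S = kB * ln(W) = 1.381e-23 * 11.39
Step 3: S = 1.573e-22 J/K

1.573e-22


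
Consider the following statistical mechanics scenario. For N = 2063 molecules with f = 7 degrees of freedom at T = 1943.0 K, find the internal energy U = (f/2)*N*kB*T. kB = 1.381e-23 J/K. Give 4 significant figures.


Step 1: f/2 = 7/2 = 3.5
Step 2: N*kB*T = 2063*1.381e-23*1943.0 = 5.536e-17
Step 3: U = 3.5 * 5.536e-17 = 1.937e-16 J

1.937e-16


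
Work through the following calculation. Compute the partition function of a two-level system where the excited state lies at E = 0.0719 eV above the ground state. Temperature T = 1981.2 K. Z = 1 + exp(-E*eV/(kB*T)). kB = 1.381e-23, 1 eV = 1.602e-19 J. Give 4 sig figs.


Step 1: Compute beta*E = E*eV/(kB*T) = 0.0719*1.602e-19/(1.381e-23*1981.2) = 0.421
Step 2: exp(-beta*E) = exp(-0.421) = 0.6564
Step 3: Z = 1 + 0.6564 = 1.656

1.656


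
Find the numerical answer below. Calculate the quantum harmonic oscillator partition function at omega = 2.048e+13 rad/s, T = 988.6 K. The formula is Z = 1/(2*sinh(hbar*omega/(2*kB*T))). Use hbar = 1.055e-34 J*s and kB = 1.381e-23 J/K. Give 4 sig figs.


Step 1: Compute x = hbar*omega/(kB*T) = 1.055e-34*2.048e+13/(1.381e-23*988.6) = 0.1583
Step 2: x/2 = 0.07913
Step 3: sinh(x/2) = 0.07921
Step 4: Z = 1/(2*0.07921) = 6.312

6.312


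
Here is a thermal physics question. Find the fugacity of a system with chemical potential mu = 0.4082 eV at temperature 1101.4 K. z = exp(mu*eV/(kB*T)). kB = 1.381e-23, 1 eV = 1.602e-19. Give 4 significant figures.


Step 1: Convert mu to Joules: 0.4082*1.602e-19 = 6.539e-20 J
Step 2: kB*T = 1.381e-23*1101.4 = 1.521e-20 J
Step 3: mu/(kB*T) = 4.299
Step 4: z = exp(4.299) = 73.65

73.65


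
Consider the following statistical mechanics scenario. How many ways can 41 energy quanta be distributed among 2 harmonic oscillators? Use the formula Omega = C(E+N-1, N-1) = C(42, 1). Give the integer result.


Step 1: Use binomial coefficient C(42, 1)
Step 2: Numerator = 42! / 41!
Step 3: Denominator = 1!
Step 4: Omega = 42

42


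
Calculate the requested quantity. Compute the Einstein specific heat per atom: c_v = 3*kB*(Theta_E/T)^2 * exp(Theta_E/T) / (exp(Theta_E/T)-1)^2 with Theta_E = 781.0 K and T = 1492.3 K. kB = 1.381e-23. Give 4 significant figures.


Step 1: x = Theta_E/T = 781.0/1492.3 = 0.5234
Step 2: x^2 = 0.2739
Step 3: exp(x) = 1.688
Step 4: c_v = 3*1.381e-23*0.2739*1.688/(1.688-1)^2 = 4.05e-23

4.05e-23


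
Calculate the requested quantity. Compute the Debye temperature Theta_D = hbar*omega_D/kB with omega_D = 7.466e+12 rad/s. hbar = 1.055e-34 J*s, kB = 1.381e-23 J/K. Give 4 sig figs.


Step 1: hbar*omega_D = 1.055e-34 * 7.466e+12 = 7.877e-22 J
Step 2: Theta_D = 7.877e-22 / 1.381e-23
Step 3: Theta_D = 57.04 K

57.04


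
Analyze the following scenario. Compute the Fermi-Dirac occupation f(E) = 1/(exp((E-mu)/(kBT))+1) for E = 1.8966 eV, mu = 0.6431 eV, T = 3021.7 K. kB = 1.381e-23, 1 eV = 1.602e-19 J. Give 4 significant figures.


Step 1: (E - mu) = 1.8966 - 0.6431 = 1.254 eV
Step 2: Convert: (E-mu)*eV = 2.008e-19 J
Step 3: x = (E-mu)*eV/(kB*T) = 4.812
Step 4: f = 1/(exp(4.812)+1) = 0.008065

0.008065


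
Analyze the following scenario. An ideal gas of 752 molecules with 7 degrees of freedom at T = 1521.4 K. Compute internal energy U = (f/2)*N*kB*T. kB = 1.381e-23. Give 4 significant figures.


Step 1: f/2 = 7/2 = 3.5
Step 2: N*kB*T = 752*1.381e-23*1521.4 = 1.58e-17
Step 3: U = 3.5 * 1.58e-17 = 5.53e-17 J

5.53e-17


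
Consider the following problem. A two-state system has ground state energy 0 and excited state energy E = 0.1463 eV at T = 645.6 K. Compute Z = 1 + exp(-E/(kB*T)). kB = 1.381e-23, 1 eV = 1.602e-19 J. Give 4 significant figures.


Step 1: Compute beta*E = E*eV/(kB*T) = 0.1463*1.602e-19/(1.381e-23*645.6) = 2.629
Step 2: exp(-beta*E) = exp(-2.629) = 0.07217
Step 3: Z = 1 + 0.07217 = 1.072

1.072


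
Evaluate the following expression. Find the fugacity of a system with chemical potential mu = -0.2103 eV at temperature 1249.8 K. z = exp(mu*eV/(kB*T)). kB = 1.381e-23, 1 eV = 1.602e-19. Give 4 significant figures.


Step 1: Convert mu to Joules: -0.2103*1.602e-19 = -3.369e-20 J
Step 2: kB*T = 1.381e-23*1249.8 = 1.726e-20 J
Step 3: mu/(kB*T) = -1.952
Step 4: z = exp(-1.952) = 0.142

0.142


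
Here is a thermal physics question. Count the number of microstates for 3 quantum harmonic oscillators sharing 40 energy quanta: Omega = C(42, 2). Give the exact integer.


Step 1: Use binomial coefficient C(42, 2)
Step 2: Numerator = 42! / 40!
Step 3: Denominator = 2!
Step 4: Omega = 861

861


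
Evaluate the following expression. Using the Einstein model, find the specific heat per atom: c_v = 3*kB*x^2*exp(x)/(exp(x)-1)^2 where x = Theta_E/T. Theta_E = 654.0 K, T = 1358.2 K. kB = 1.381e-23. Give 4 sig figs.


Step 1: x = Theta_E/T = 654.0/1358.2 = 0.4815
Step 2: x^2 = 0.2319
Step 3: exp(x) = 1.619
Step 4: c_v = 3*1.381e-23*0.2319*1.619/(1.619-1)^2 = 4.064e-23

4.064e-23


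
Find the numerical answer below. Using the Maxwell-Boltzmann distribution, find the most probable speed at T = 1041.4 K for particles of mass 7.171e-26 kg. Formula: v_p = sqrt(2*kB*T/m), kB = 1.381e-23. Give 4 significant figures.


Step 1: Numerator = 2*kB*T = 2*1.381e-23*1041.4 = 2.876e-20
Step 2: Ratio = 2.876e-20 / 7.171e-26 = 4.011e+05
Step 3: v_p = sqrt(4.011e+05) = 633.3 m/s

633.3


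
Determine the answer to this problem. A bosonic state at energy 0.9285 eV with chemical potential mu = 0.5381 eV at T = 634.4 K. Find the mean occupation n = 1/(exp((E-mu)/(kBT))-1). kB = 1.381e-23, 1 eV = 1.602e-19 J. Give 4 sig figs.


Step 1: (E - mu) = 0.3904 eV
Step 2: x = (E-mu)*eV/(kB*T) = 0.3904*1.602e-19/(1.381e-23*634.4) = 7.139
Step 3: exp(x) = 1260
Step 4: n = 1/(exp(x)-1) = 0.0007945

0.0007945


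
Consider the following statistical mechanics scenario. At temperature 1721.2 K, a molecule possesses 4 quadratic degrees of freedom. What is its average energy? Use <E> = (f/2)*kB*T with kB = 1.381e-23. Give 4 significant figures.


Step 1: f/2 = 4/2 = 2
Step 2: kB*T = 1.381e-23 * 1721.2 = 2.377e-20
Step 3: <E> = 2 * 2.377e-20 = 4.754e-20 J

4.754e-20


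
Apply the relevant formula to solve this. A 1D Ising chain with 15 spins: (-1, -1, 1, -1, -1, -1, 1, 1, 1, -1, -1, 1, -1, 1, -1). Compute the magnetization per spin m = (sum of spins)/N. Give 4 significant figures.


Step 1: Count up spins (+1): 6, down spins (-1): 9
Step 2: Total magnetization M = 6 - 9 = -3
Step 3: m = M/N = -3/15 = -0.2

-0.2


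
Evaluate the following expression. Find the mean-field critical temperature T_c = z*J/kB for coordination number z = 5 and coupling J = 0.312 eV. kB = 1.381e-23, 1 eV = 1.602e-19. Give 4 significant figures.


Step 1: z*J = 5*0.312 = 1.56 eV
Step 2: Convert to Joules: 1.56*1.602e-19 = 2.499e-19 J
Step 3: T_c = 2.499e-19 / 1.381e-23 = 1.81e+04 K

1.81e+04
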